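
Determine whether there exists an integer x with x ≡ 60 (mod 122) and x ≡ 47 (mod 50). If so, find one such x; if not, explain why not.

gcd(122, 50) = 2. If x ≡ 60 (mod 122) and x ≡ 47 (mod 50), then x ≡ 60 (mod 2) and x ≡ 47 (mod 2).
However 60 ≡ 0 and 47 ≡ 1 (mod 2), and 0 ≠ 1.
Hence the system has no solution.

No, no such integer exists.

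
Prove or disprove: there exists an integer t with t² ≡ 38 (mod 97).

Apply Euler's criterion with the prime 97: 38 is a quadratic residue iff 38^48 ≡ 1 (mod 97), and a non-residue iff it is ≡ −1.
Squaring successively (mod 97): 38^2 = 1444 ≡ 86; 38^4 ≡ 86² = 7396 ≡ 24; 38^8 ≡ 24² = 576 ≡ 91; 38^16 ≡ 91² = 8281 ≡ 36; 38^32 ≡ 36² = 1296 ≡ 35.
Since 48 = 32 + 16, 38^48 ≡ 35 · 36; multiplying out mod 97: 35·36 = 1260 ≡ 96. Thus 38^48 ≡ 96 ≡ −1 (mod 97).
By Euler's criterion 38 is a quadratic non-residue mod 97: no t satisfies t² ≡ 38 (mod 97).

No such integer exists.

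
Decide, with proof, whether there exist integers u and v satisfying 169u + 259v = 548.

u = 86, v = -54

Since gcd(169, 259) = 1, every integer is an integer combination of 169 and 259.
Euclidean algorithm: 259 = 1·169 + 90, 169 = 1·90 + 79, 90 = 1·79 + 11, 79 = 7·11 + 2, 11 = 5·2 + 1, 2 = 2·1 + 0.
Unwinding: 1 = 11 − 5·2 = 11 − 5·(79 − 7·11) = −5·79 + 36·11 = −5·79 + 36·(90 − 1·79) = 36·90 − 41·79 = 36·90 − 41·(169 − 1·90) = −41·169 + 77·90 = −41·169 + 77·(259 − 1·169) = 77·259 − 118·169, i.e. 169·(-118) + 259·77 = 1.
Scaling by 548 gives the particular solution (u, v) = (-64664, 42196).
The general solution is u = -64664 + 259k, v = 42196 − 169k; taking k = 250 gives the smaller pair u = 86, v = -54.
Check: 169·86 + 259·(-54) = 14534 − 13986 = 548. ✓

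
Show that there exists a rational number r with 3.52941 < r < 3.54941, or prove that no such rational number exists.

r = 39/11

Look for a denominator N such that an integer falls strictly between N·3.52941 and N·3.54941. N = 11 works: 11·3.52941 = 38.82351 < 39 < 39.04351 = 11·3.54941.
Hence 39/11 is a rational number with 3.52941 < 39/11 < 3.54941.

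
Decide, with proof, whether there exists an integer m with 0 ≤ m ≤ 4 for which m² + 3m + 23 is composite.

m = 2

At m = 2: 2² + 3·2 + 23 = 33 = 3·11, which is composite.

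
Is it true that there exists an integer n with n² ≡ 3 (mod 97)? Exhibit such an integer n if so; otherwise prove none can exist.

n = 87 works: 87² = 7569, and 7569 − 3 = 7566 = 78·97.

n = 87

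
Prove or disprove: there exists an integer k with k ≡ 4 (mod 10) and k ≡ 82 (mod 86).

gcd(10, 86) = 2. A simultaneous solution exists iff 4 ≡ 82 (mod 2); here 4 mod 2 = 0 = 82 mod 2, so it does.
Put k = 4 + 10t, so we need 10t ≡ 78 (mod 86), equivalently (divide by 2) 5t ≡ 39 (mod 43).
Since 5·26 = 130 = 3·43 + 1, the inverse of 5 mod 43 is 26.
Multiplying by 26: t ≡ 26·39 = 1014 ≡ 25 (mod 43).
Then k = 4 + 10·25 = 254.
Check: 254 mod 10 = 4, 254 mod 86 = 82. ✓

k = 254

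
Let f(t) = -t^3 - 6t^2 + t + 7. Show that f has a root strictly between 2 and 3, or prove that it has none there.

The endpoint values f(2) = -23 and f(3) = -71 are both negative. Claim: f(t) < 0 for every t in (2, 3).
Substitute t = 2 + u, where 0 < u < 1 on the interval. Expanding, f(2 + u) = -u^3 - 12u^2 - 35u - 23.
The nonzero coefficients here are all negative, so for u > 0 every term is negative (or zero), and the constant term -23 is strictly negative.
So f is strictly negative on (2, 3); no root exists in the interval.

No such root exists.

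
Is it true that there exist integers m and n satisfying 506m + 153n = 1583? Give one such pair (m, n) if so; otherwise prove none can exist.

Since gcd(506, 153) = 1, every integer is an integer combination of 506 and 153.
Dividing repeatedly: 506 = 3·153 + 47, 153 = 3·47 + 12, 47 = 3·12 + 11, 12 = 1·11 + 1, 11 = 11·1 + 0.
Unwinding: 1 = 12 − 1·11 = 12 − (47 − 3·12) = −47 + 4·12 = −47 + 4·(153 − 3·47) = 4·153 − 13·47 = 4·153 − 13·(506 − 3·153) = −13·506 + 43·153, i.e. 506·(-13) + 153·43 = 1.
Times 1583: 506·(-20579) + 153·68069 = 1583, so (-20579, 68069) solves it.
Shifting by a multiple of (153, −506) keeps it a solution: m = -20579 + 135·153 = 76, n = 68069 − 135·506 = -241.
Check: 506·76 + 153·(-241) = 38456 − 36873 = 1583. ✓

m = 76, n = -241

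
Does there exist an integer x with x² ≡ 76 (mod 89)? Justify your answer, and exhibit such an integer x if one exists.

Apply Euler's criterion with the prime 89: 76 is a quadratic residue iff 76^44 ≡ 1 (mod 89), and a non-residue iff it is ≡ −1.
Repeated squaring mod 89: 76^2 = 5776 ≡ 80; 76^4 ≡ 80² = 6400 ≡ 81; 76^8 ≡ 81² = 6561 ≡ 64; 76^16 ≡ 64² = 4096 ≡ 2; 76^32 ≡ 2² = 4 ≡ 4.
Since 44 = 32 + 8 + 4, 76^44 ≡ 4 · 64 · 81; multiplying out mod 89: 4·64 = 256 ≡ 78, then 78·81 = 6318 ≡ 88. Thus 76^44 ≡ 88 ≡ −1 (mod 89).
The value −1 means 76 is a non-residue modulo 89, so x² ≡ 76 (mod 89) is impossible.

There is no such integer.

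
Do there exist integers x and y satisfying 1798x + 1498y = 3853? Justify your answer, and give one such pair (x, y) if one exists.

There are no such integers.

Any value of 1798x + 1498y is a multiple of gcd(1798, 1498) = 2.
But 3853 is not a multiple of 2 (it leaves remainder 1).
Therefore 1798x + 1498y = 3853 has no solution in integers.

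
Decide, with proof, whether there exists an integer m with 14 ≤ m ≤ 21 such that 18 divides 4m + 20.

No, no such integer m in that range exists.

The values of 4m + 20 for m = 14, 15, …, 21 are 76, 80, 84, 88, 92, 96, 100, 104; reduced mod 18 these are 4, 8, 12, 16, 2, 6, 10, 14.
Since 0 is absent from this list, 18 ∤ 4m + 20 for every m with 14 ≤ m ≤ 21.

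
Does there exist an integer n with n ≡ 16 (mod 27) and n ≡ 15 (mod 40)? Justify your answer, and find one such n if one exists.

n = 1015

Since 27 and 40 share no common factor, CRT says the pair of congruences has a solution (unique mod 1080).
Write n = 16 + 27t and require 16 + 27t ≡ 15 (mod 40), i.e. 27t ≡ 39 (mod 40).
Since 27·3 = 81 = 2·40 + 1, the inverse of 27 mod 40 is 3.
Therefore t ≡ 3·39 = 117 ≡ 37 (mod 40).
Taking t = 37 gives n = 16 + 27·37 = 1015.
Verify: 1015 = 37·27 + 16 and 1015 = 25·40 + 15. ✓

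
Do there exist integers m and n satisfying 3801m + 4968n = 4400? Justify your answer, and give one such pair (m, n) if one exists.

Both 3801 and 4968 are divisible by gcd(3801, 4968) = 3, hence so is any combination 3801m + 4968n.
But 4400 is not a multiple of 3 (it leaves remainder 2).
So the equation is unsolvable over ℤ.

No, no such integers exist.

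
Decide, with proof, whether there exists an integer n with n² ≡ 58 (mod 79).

No, no such integer exists.

79 is prime, so by Euler's criterion 58 is a square mod 79 iff 58^((79−1)/2) = 58^39 ≡ 1 (mod 79).
Repeated squaring mod 79: 58^2 = 3364 ≡ 46; 58^4 ≡ 46² = 2116 ≡ 62; 58^8 ≡ 62² = 3844 ≡ 52; 58^16 ≡ 52² = 2704 ≡ 18; 58^32 ≡ 18² = 324 ≡ 8.
Since 39 = 32 + 4 + 2 + 1, 58^39 ≡ 8 · 62 · 46 · 58; multiplying out mod 79: 8·62 = 496 ≡ 22, then 22·46 = 1012 ≡ 64, then 64·58 = 3712 ≡ 78. Thus 58^39 ≡ 78 ≡ −1 (mod 79).
By Euler's criterion 58 is a quadratic non-residue mod 79: no n satisfies n² ≡ 58 (mod 79).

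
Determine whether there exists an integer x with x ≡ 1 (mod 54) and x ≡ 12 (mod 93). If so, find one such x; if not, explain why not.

No, no such integer exists.

gcd(54, 93) = 3. If x ≡ 1 (mod 54) and x ≡ 12 (mod 93), then x ≡ 1 (mod 3) and x ≡ 12 (mod 3).
These are incompatible: 1 − 12 = -11 is not divisible by 3.
Hence the system has no solution.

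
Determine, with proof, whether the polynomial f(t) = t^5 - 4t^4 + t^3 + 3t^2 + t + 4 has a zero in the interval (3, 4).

f(3) = -20 and f(4) = 120, which have opposite signs.
Since f is a polynomial it is continuous on [3, 4].
By the Intermediate Value Theorem f must vanish at some point of (3, 4).

Such a root exists.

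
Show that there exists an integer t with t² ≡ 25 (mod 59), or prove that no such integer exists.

t = 54

Take t = 54. Then 54² = 2916 = 49·59 + 25, so 54² ≡ 25 (mod 59).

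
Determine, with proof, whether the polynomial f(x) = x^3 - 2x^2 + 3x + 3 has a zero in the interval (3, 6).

No such root exists.

f(3) = 21 and f(6) = 165, both positive.
The derivative f'(x) = 3x^2 - 4x + 3 is a quadratic with discriminant (-4)² − 4·3·3 = -20 < 0; it never vanishes, so it is always positive (sign of the leading coefficient).
Hence f is strictly increasing on ℝ, and in particular on [3, 6]. A strictly monotone function with same-sign endpoint values stays positive on the whole interval, so f has no zero in (3, 6).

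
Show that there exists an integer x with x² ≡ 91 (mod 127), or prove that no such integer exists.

127 is prime, so by Euler's criterion 91 is a square mod 127 iff 91^((127−1)/2) = 91^63 ≡ 1 (mod 127).
Squaring successively (mod 127): 91^2 = 8281 ≡ 26; 91^4 ≡ 26² = 676 ≡ 41; 91^8 ≡ 41² = 1681 ≡ 30; 91^16 ≡ 30² = 900 ≡ 11; 91^32 ≡ 11² = 121 ≡ 121.
Since 63 = 32 + 16 + 8 + 4 + 2 + 1, 91^63 ≡ 121 · 11 · 30 · 41 · 26 · 91; multiplying out mod 127: 121·11 = 1331 ≡ 61, then 61·30 = 1830 ≡ 52, then 52·41 = 2132 ≡ 100, then 100·26 = 2600 ≡ 60, then 60·91 = 5460 ≡ 126. Thus 91^63 ≡ 126 ≡ −1 (mod 127).
The value −1 means 91 is a non-residue modulo 127, so x² ≡ 91 (mod 127) is impossible.

There is no such integer.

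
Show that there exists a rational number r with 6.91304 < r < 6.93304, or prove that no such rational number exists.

r = 83/12

Look for a denominator N such that an integer falls strictly between N·6.91304 and N·6.93304. N = 12 works: 12·6.91304 = 82.95648 < 83 < 83.19648 = 12·6.93304.
Hence 83/12 is a rational number with 6.91304 < 83/12 < 6.93304.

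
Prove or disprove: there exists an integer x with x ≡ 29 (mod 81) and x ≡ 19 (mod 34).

The moduli 81 and 34 are coprime, so by the Chinese Remainder Theorem a unique solution modulo 2754 exists.
Any solution of the first congruence is x = 29 + 81t; substituting into the second, 81t ≡ 19 − 29 ≡ 24 (mod 34).
81 ≡ 13 (mod 34), so this reads 13t ≡ 24 (mod 34). Invert 13 mod 34 by the Euclidean algorithm: 34 = 2·13 + 8, 13 = 1·8 + 5, 8 = 1·5 + 3, 5 = 1·3 + 2, 3 = 1·2 + 1, 2 = 2·1 + 0; back-substituting, 1 = 3 − 1·2 = 3 − (5 − 1·3) = −5 + 2·3 = −5 + 2·(8 − 1·5) = 2·8 − 3·5 = 2·8 − 3·(13 − 1·8) = −3·13 + 5·8 = −3·13 + 5·(34 − 2·13) = 5·34 − 13·13. Hence 13·(-13) ≡ 1, so 13⁻¹ ≡ -13 ≡ 21 (mod 34).
Multiplying by 21: t ≡ 21·24 = 504 ≡ 28 (mod 34).
Taking t = 28 gives x = 29 + 81·28 = 2297.
Verify: 2297 = 28·81 + 29 and 2297 = 67·34 + 19. ✓

x = 2297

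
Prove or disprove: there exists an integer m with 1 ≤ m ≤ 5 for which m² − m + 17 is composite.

No, no such integer m in that range exists.

The values for m = 1, 2, …, 5 are 17, 19, 23, 29, 37, and each of these is prime.
So no value in the range makes the expression composite.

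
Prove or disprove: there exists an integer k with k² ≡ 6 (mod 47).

k = 37

Take k = 37. Then 37² = 1369 = 29·47 + 6, so 37² ≡ 6 (mod 47).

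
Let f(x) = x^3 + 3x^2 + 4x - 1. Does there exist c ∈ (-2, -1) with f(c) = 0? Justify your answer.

No.

Evaluate at the endpoints: f(-2) = -5, f(-1) = -3 — same sign (negative).
f'(x) = 3x^2 + 6x + 4 has discriminant 6² − 4·3·4 = -12 < 0, so f' has no real roots and is positive for every real x.
So f is strictly increasing; between -2 and -1 its values lie between f(-2) = -5 and f(-1) = -3, all negative. Therefore f has no root in (-2, -1).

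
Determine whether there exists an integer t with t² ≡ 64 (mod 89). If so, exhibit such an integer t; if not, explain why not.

t = 8

Take t = 8. Then 8² = 64, and since 0 ≤ 64 < 89 this is already reduced: 8² ≡ 64 (mod 89).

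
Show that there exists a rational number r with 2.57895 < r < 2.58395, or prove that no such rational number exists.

Scale by 12: the interval becomes (30.94740, 31.00740), which contains the integer 31.
Dividing back, 2.57895 < 31/12 < 2.58395, and 31/12 is rational.

r = 31/12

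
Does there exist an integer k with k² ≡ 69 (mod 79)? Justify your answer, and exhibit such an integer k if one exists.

There is no such integer.

Apply Euler's criterion with the prime 79: 69 is a quadratic residue iff 69^39 ≡ 1 (mod 79), and a non-residue iff it is ≡ −1.
Squaring successively (mod 79): 69^2 = 4761 ≡ 21; 69^4 ≡ 21² = 441 ≡ 46; 69^8 ≡ 46² = 2116 ≡ 62; 69^16 ≡ 62² = 3844 ≡ 52; 69^32 ≡ 52² = 2704 ≡ 18.
Since 39 = 32 + 4 + 2 + 1, 69^39 ≡ 18 · 46 · 21 · 69; multiplying out mod 79: 18·46 = 828 ≡ 38, then 38·21 = 798 ≡ 8, then 8·69 = 552 ≡ 78. Thus 69^39 ≡ 78 ≡ −1 (mod 79).
By Euler's criterion 69 is a quadratic non-residue mod 79: no k satisfies k² ≡ 69 (mod 79).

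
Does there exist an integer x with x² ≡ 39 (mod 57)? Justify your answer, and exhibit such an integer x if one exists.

x = 39

Take x = 39. Then 39² = 1521 = 26·57 + 39, so 39² ≡ 39 (mod 57).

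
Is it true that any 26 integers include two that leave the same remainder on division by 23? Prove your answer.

Each integer lies in one of the 23 residue classes modulo 23.
Since 26 > 23, two of the 26 integers must share a residue class by the pigeonhole principle; call them a and b.
That is, a and b leave the same remainder on division by 23, as claimed.

Yes, this is always true.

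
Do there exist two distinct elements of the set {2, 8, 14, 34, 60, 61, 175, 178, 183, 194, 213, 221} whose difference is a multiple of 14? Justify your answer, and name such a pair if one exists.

Reduce each element modulo 14: 2↦2, 8↦8, 14↦0, 34↦6, 60↦4, 61↦5, 175↦7, 178↦10, 183↦1, 194↦12, 213↦3, 221↦11.
All 12 residues are distinct, so no two elements differ by a multiple of 14.

There is no such pair.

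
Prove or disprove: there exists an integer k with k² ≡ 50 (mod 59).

Apply Euler's criterion with the prime 59: 50 is a quadratic residue iff 50^29 ≡ 1 (mod 59), and a non-residue iff it is ≡ −1.
Repeated squaring mod 59: 50^2 = 2500 ≡ 22; 50^4 ≡ 22² = 484 ≡ 12; 50^8 ≡ 12² = 144 ≡ 26; 50^16 ≡ 26² = 676 ≡ 27.
Since 29 = 16 + 8 + 4 + 1, 50^29 ≡ 27 · 26 · 12 · 50; multiplying out mod 59: 27·26 = 702 ≡ 53, then 53·12 = 636 ≡ 46, then 46·50 = 2300 ≡ 58. Thus 50^29 ≡ 58 ≡ −1 (mod 59).
By Euler's criterion 50 is a quadratic non-residue mod 59: no k satisfies k² ≡ 50 (mod 59).

No such integer exists.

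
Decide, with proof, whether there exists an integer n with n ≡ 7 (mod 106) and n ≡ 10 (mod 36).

No, no such integer exists.

Reduce both congruences modulo 2, which divides 106 and 36: they say n ≡ 7 (mod 2) and n ≡ 10 (mod 2).
But 7 mod 2 = 1 while 10 mod 2 = 0, a contradiction.
So no integer satisfies both congruences.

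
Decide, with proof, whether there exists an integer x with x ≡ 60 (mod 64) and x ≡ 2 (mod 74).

gcd(64, 74) = 2. A simultaneous solution exists iff 60 ≡ 2 (mod 2); here 60 mod 2 = 0 = 2 mod 2, so it does.
Write x = 60 + 64t. Then 64t ≡ 2 − 60 ≡ 16 (mod 74); dividing through by 2 gives 32t ≡ 8 (mod 37).
Since 32·22 = 704 = 19·37 + 1, the inverse of 32 mod 37 is 22.
Therefore t ≡ 22·8 = 176 ≡ 28 (mod 37).
Then x = 60 + 64·28 = 1852.
Check: 1852 mod 64 = 60, 1852 mod 74 = 2. ✓

x = 1852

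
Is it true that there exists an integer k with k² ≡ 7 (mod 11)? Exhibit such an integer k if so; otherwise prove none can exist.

No, no such integer exists.

Computing k² mod 11 for k = 0, 1, …, 5 (enough, by the symmetry k ↦ 11 − k) gives 0, 1, 4, 9, 5, 3.
The set of squares mod 11 is therefore {0, 1, 3, 4, 5, 9}, which does not contain 7.
Hence no integer k has k² ≡ 7 (mod 11).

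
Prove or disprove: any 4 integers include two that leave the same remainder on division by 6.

No; for instance {2, 3, 4, 5} is a counterexample.

Consider the 4 integers 2, 3, 4, 5. They lie in distinct residue classes modulo 6, since 4 ≤ 6.
So no two of them leave the same remainder on division by 6; the claim fails for this set.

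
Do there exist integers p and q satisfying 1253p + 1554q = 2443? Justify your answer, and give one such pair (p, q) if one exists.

Every value of 1253p + 1554q is a multiple of gcd(1253, 1554) = 7; since 7 ∣ 2443, solutions exist.
Dividing through by 7 reduces the equation to 179p + 222q = 349.
Euclidean algorithm: 222 = 1·179 + 43, 179 = 4·43 + 7, 43 = 6·7 + 1, 7 = 7·1 + 0.
Back-substituting, 1 = 43 − 6·7 = 43 − 6·(179 − 4·43) = −6·179 + 25·43 = −6·179 + 25·(222 − 1·179) = 25·222 − 31·179; that is, 179·(-31) + 222·25 = 1.
Multiplying through by 349: p = (-31)·349 = -10819, q = 25·349 = 8725 is a solution.
Shifting by a multiple of (222, −179) keeps it a solution: p = -10819 + 49·222 = 59, q = 8725 − 49·179 = -46.
Check: 1253·59 + 1554·(-46) = 73927 − 71484 = 2443. ✓

p = 59, q = -46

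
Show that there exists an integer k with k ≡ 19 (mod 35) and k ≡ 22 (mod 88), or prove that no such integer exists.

Since 35 and 88 share no common factor, CRT says the pair of congruences has a solution (unique mod 3080).
Write k = 19 + 35t and require 19 + 35t ≡ 22 (mod 88), i.e. 35t ≡ 3 (mod 88).
Since 35·83 = 2905 = 33·88 + 1, the inverse of 35 mod 88 is 83.
Therefore t ≡ 83·3 = 249 ≡ 73 (mod 88).
With t = 73: k = 19 + 35·73 = 2574.
Indeed 2574 ≡ 19 (mod 35) and 2574 ≡ 22 (mod 88).

k = 2574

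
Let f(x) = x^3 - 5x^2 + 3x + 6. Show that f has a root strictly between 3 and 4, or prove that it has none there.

f(3) = -3 and f(4) = 2, which have opposite signs.
f is continuous everywhere (it is a polynomial), in particular on [3, 4].
By the Intermediate Value Theorem, f takes the value 0 somewhere in the open interval.

Yes, f has a root in the interval.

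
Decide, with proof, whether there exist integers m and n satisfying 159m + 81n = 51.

m = 10, n = -19

gcd(159, 81) = 3, and 3 divides 51, so integer solutions exist.
Dividing through by 3 reduces the equation to 53m + 27n = 17.
Run the Euclidean algorithm on 53 and 27: 53 = 1·27 + 26, 27 = 1·26 + 1, 26 = 26·1 + 0.
Unwinding: 1 = 27 − 1·26 = 27 − (53 − 1·27) = −53 + 2·27, i.e. 53·(-1) + 27·2 = 1.
Multiplying through by 17: m = (-1)·17 = -17, n = 2·17 = 34 is a solution.
Adding 1·27 to m and subtracting 1·53 from n gives the tidier solution (10, -19).
Check: 159·10 + 81·(-19) = 1590 − 1539 = 51. ✓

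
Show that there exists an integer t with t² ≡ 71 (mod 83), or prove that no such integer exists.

83 is prime, so by Euler's criterion 71 is a square mod 83 iff 71^((83−1)/2) = 71^41 ≡ 1 (mod 83).
Squaring successively (mod 83): 71^2 = 5041 ≡ 61; 71^4 ≡ 61² = 3721 ≡ 69; 71^8 ≡ 69² = 4761 ≡ 30; 71^16 ≡ 30² = 900 ≡ 70; 71^32 ≡ 70² = 4900 ≡ 3.
Since 41 = 32 + 8 + 1, 71^41 ≡ 3 · 30 · 71; multiplying out mod 83: 3·30 = 90 ≡ 7, then 7·71 = 497 ≡ 82. Thus 71^41 ≡ 82 ≡ −1 (mod 83).
The value −1 means 71 is a non-residue modulo 83, so t² ≡ 71 (mod 83) is impossible.

No, no such integer exists.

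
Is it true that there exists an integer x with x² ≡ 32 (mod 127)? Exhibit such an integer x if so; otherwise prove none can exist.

x = 64

x = 64 works: 64² = 4096, and 4096 − 32 = 4064 = 32·127.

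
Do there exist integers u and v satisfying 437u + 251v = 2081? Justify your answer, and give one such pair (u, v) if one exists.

u = 107, v = -178

437 and 251 are coprime, so 437u + 251v ranges over all of ℤ.
Euclidean algorithm: 437 = 1·251 + 186, 251 = 1·186 + 65, 186 = 2·65 + 56, 65 = 1·56 + 9, 56 = 6·9 + 2, 9 = 4·2 + 1, 2 = 2·1 + 0.
Working back up the chain: 1 = 9 − 4·2 = 9 − 4·(56 − 6·9) = −4·56 + 25·9 = −4·56 + 25·(65 − 1·56) = 25·65 − 29·56 = 25·65 − 29·(186 − 2·65) = −29·186 + 83·65 = −29·186 + 83·(251 − 1·186) = 83·251 − 112·186 = 83·251 − 112·(437 − 1·251) = −112·437 + 195·251. So 437·(-112) + 251·195 = 1.
Scaling by 2081 gives the particular solution (u, v) = (-233072, 405795).
Shifting by a multiple of (251, −437) keeps it a solution: u = -233072 + 929·251 = 107, v = 405795 − 929·437 = -178.
Indeed 437·107 + 251·(-178) = 46759 − 44678 = 2081.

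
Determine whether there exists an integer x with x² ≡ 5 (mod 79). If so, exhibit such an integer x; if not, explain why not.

Take x = 59. Then 59² = 3481 = 44·79 + 5, so 59² ≡ 5 (mod 79).

x = 59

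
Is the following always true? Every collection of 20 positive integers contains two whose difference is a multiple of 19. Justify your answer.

Yes.

Each integer lies in one of the 19 residue classes modulo 19.
With 20 integers and only 19 classes, the pigeonhole principle forces two of them, say a and b, into the same class.
Equal remainders mean a − b ≡ 0 (mod 19), so 19 divides their difference.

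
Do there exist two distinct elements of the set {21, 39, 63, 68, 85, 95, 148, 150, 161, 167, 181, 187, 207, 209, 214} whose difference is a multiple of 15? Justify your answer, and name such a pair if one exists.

Reduce each element modulo 15: 21↦6, 39↦9, 63↦3, 68↦8, 85↦10, 95↦5, 148↦13, 150↦0, 161↦11, 167↦2, 181↦1, 187↦7, 207↦12, 209↦14, 214↦4.
These 15 residues are pairwise different, hence no difference of two elements is divisible by 15.

There is no such pair.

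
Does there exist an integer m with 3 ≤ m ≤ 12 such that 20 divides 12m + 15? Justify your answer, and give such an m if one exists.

No such integer m in that range exists.

The values of 12m + 15 for m = 3, 4, …, 12 are 51, 63, 75, 87, 99, 111, 123, 135, 147, 159; reduced mod 20 these are 11, 3, 15, 7, 19, 11, 3, 15, 7, 19.
The residue 0 does not occur, so no m in [3, 12] makes 12m + 15 a multiple of 20.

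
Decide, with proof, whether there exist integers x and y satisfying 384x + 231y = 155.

No such integers exist.

gcd(384, 231) = 3, so every integer of the form 384x + 231y is a multiple of 3.
But 155 is not a multiple of 3 (it leaves remainder 2).
Therefore 384x + 231y = 155 has no solution in integers.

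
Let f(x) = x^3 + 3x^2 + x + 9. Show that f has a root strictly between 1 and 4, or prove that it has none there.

No such root exists.

The endpoint values f(1) = 14 and f(4) = 125 are both positive. Claim: f(x) > 0 for every x in (1, 4).
Shift to the endpoint 1: with x = 1 + u (0 < u < 3), one computes f(1 + u) = u^3 + 6u^2 + 10u + 14.
The nonzero coefficients here are all positive, so for u > 0 every term is positive (or zero), and the constant term 14 is strictly positive.
So f is strictly positive on (1, 4); no root exists in the interval.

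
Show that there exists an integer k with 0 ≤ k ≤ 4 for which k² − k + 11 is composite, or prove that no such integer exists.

There is no such integer k in that range.

The values for k = 0, 1, …, 4 are 11, 11, 13, 17, 23, and each of these is prime.
So no value in the range makes the expression composite.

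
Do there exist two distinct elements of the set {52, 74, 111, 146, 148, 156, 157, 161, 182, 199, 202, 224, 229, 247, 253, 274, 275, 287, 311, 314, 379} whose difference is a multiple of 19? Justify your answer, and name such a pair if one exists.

148 mod 19 = 15 and 224 mod 19 = 15, so 224 − 148 = 76 = 4·19.

Yes: 148 and 224.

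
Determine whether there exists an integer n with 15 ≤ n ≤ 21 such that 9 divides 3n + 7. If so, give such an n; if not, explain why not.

At n = 15, 3·15 + 7 = 52 ≡ 7 (mod 9), and each step in n adds 3, giving residues 7, 1, 4, 7, 1, 4, 7 for n = 15, 16, …, 21.
The residue 0 does not occur, so no n in [15, 21] makes 3n + 7 a multiple of 9.

There is no such integer n in that range.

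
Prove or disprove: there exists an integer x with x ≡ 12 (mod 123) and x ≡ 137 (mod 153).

gcd(123, 153) = 3. If x ≡ 12 (mod 123) and x ≡ 137 (mod 153), then x ≡ 12 (mod 3) and x ≡ 137 (mod 3).
However 12 ≡ 0 and 137 ≡ 2 (mod 3), and 0 ≠ 2.
Therefore no such x exists.

No such integer exists.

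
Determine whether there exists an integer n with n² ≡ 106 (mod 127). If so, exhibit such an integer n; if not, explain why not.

No, no such integer exists.

127 is prime, so by Euler's criterion 106 is a square mod 127 iff 106^((127−1)/2) = 106^63 ≡ 1 (mod 127).
Squaring successively (mod 127): 106^2 = 11236 ≡ 60; 106^4 ≡ 60² = 3600 ≡ 44; 106^8 ≡ 44² = 1936 ≡ 31; 106^16 ≡ 31² = 961 ≡ 72; 106^32 ≡ 72² = 5184 ≡ 104.
Since 63 = 32 + 16 + 8 + 4 + 2 + 1, 106^63 ≡ 104 · 72 · 31 · 44 · 60 · 106; multiplying out mod 127: 104·72 = 7488 ≡ 122, then 122·31 = 3782 ≡ 99, then 99·44 = 4356 ≡ 38, then 38·60 = 2280 ≡ 121, then 121·106 = 12826 ≡ 126. Thus 106^63 ≡ 126 ≡ −1 (mod 127).
The value −1 means 106 is a non-residue modulo 127, so n² ≡ 106 (mod 127) is impossible.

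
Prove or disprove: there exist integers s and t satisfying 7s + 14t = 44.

No such integers exist.

Any value of 7s + 14t is a multiple of gcd(7, 14) = 7.
However 44 leaves remainder 2 on division by 7.
Hence no integers s, t satisfy the equation.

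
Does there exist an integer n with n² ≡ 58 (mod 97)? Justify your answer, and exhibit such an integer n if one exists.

No, no such integer exists.

97 is prime, so by Euler's criterion 58 is a square mod 97 iff 58^((97−1)/2) = 58^48 ≡ 1 (mod 97).
Repeated squaring mod 97: 58^2 = 3364 ≡ 66; 58^4 ≡ 66² = 4356 ≡ 88; 58^8 ≡ 88² = 7744 ≡ 81; 58^16 ≡ 81² = 6561 ≡ 62; 58^32 ≡ 62² = 3844 ≡ 61.
Since 48 = 32 + 16, 58^48 ≡ 61 · 62; multiplying out mod 97: 61·62 = 3782 ≡ 96. Thus 58^48 ≡ 96 ≡ −1 (mod 97).
The value −1 means 58 is a non-residue modulo 97, so n² ≡ 58 (mod 97) is impossible.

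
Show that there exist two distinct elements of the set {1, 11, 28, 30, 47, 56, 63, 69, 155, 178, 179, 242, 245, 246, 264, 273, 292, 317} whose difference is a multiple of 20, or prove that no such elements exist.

Reduce each element modulo 20: 1↦1, 11↦11, 28↦8, 30↦10, 47↦7, 56↦16, 63↦3, 69↦9, 155↦15, 178↦18, 179↦19, 242↦2, 245↦5, 246↦6, 264↦4, 273↦13, 292↦12, 317↦17.
No residue repeats among the 18 elements, so no pair has difference ≡ 0 (mod 20).

There is no such pair.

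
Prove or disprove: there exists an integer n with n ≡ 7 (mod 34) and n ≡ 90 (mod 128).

There is no such integer.

Both moduli are multiples of 2 = gcd(34, 128), so any solution would satisfy n ≡ 7 and n ≡ 90 modulo 2 simultaneously.
However 7 ≡ 1 and 90 ≡ 0 (mod 2), and 1 ≠ 0.
So no integer satisfies both congruences.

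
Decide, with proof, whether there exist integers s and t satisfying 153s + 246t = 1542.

Since gcd(153, 246) = 3 and 1542 = 3·514, Bézout's identity guarantees a solution.
Dividing through by 3 reduces the equation to 51s + 82t = 514.
Dividing repeatedly: 82 = 1·51 + 31, 51 = 1·31 + 20, 31 = 1·20 + 11, 20 = 1·11 + 9, 11 = 1·9 + 2, 9 = 4·2 + 1, 2 = 2·1 + 0.
Back-substituting, 1 = 9 − 4·2 = 9 − 4·(11 − 1·9) = −4·11 + 5·9 = −4·11 + 5·(20 − 1·11) = 5·20 − 9·11 = 5·20 − 9·(31 − 1·20) = −9·31 + 14·20 = −9·31 + 14·(51 − 1·31) = 14·51 − 23·31 = 14·51 − 23·(82 − 1·51) = −23·82 + 37·51; that is, 51·37 + 82·(-23) = 1.
Scaling by 514 gives the particular solution (s, t) = (19018, -11822).
Subtracting 231·82 from s and adding 231·51 to t gives the tidier solution (76, -41).
Check: 153·76 + 246·(-41) = 11628 − 10086 = 1542. ✓

s = 76, t = -41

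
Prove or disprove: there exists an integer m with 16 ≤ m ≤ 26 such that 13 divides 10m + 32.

For m = 16, 17, …, 26 the values of 10m + 32 modulo 13 are 10, 7, 4, 1, 11, 8, 5, 2, 12, 9, 6 respectively.
The residue 0 does not occur, so no m in [16, 26] makes 10m + 32 a multiple of 13.

No such integer m in that range exists.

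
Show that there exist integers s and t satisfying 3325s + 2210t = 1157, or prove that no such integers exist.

No, no such integers exist.

gcd(3325, 2210) = 5, so every integer of the form 3325s + 2210t is a multiple of 5.
But 1157 is not a multiple of 5 (it leaves remainder 2).
Therefore 3325s + 2210t = 1157 has no solution in integers.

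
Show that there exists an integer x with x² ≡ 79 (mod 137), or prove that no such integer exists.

There is no such integer.

137 is prime, so by Euler's criterion 79 is a square mod 137 iff 79^((137−1)/2) = 79^68 ≡ 1 (mod 137).
Squaring successively (mod 137): 79^2 = 6241 ≡ 76; 79^4 ≡ 76² = 5776 ≡ 22; 79^8 ≡ 22² = 484 ≡ 73; 79^16 ≡ 73² = 5329 ≡ 123; 79^32 ≡ 123² = 15129 ≡ 59; 79^64 ≡ 59² = 3481 ≡ 56.
Since 68 = 64 + 4, 79^68 ≡ 56 · 22; multiplying out mod 137: 56·22 = 1232 ≡ 136. Thus 79^68 ≡ 136 ≡ −1 (mod 137).
The value −1 means 79 is a non-residue modulo 137, so x² ≡ 79 (mod 137) is impossible.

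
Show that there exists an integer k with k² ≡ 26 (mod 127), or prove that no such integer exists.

k = 91

Take k = 91. Then 91² = 8281 = 65·127 + 26, so 91² ≡ 26 (mod 127).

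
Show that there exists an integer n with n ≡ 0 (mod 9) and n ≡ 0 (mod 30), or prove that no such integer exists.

n = 0

Here gcd(9, 30) = 3, and both 0 and 0 leave remainder 0 mod 3, so the system is consistent.
In fact n = 0 itself already satisfies 0 mod 30 = 0.
Verify: 0 = 0·9 + 0 and 0 = 0·30 + 0. ✓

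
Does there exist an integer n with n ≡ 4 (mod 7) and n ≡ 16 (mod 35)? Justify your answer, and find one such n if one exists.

Both moduli are multiples of 7 = gcd(7, 35), so any solution would satisfy n ≡ 4 and n ≡ 16 modulo 7 simultaneously.
But 4 mod 7 = 4 while 16 mod 7 = 2, a contradiction.
So no integer satisfies both congruences.

No, no such integer exists.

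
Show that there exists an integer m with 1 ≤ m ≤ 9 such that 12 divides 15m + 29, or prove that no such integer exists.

There is no such integer m in that range.

At m = 1, 15·1 + 29 = 44 ≡ 8 (mod 12), and each step in m adds 15 ≡ 3 (mod 12), giving residues 8, 11, 2, 5, 8, 11, 2, 5, 8 for m = 1, 2, …, 9.
The residue 0 does not occur, so no m in [1, 9] makes 15m + 29 a multiple of 12.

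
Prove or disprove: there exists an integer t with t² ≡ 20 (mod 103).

103 is prime, so by Euler's criterion 20 is a square mod 103 iff 20^((103−1)/2) = 20^51 ≡ 1 (mod 103).
Repeated squaring mod 103: 20^2 = 400 ≡ 91; 20^4 ≡ 91² = 8281 ≡ 41; 20^8 ≡ 41² = 1681 ≡ 33; 20^16 ≡ 33² = 1089 ≡ 59; 20^32 ≡ 59² = 3481 ≡ 82.
Since 51 = 32 + 16 + 2 + 1, 20^51 ≡ 82 · 59 · 91 · 20; multiplying out mod 103: 82·59 = 4838 ≡ 100, then 100·91 = 9100 ≡ 36, then 36·20 = 720 ≡ 102. Thus 20^51 ≡ 102 ≡ −1 (mod 103).
By Euler's criterion 20 is a quadratic non-residue mod 103: no t satisfies t² ≡ 20 (mod 103).

There is no such integer.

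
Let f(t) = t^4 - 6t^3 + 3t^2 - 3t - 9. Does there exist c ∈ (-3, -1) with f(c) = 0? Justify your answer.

f(-3) = 270 and f(-1) = 4, both positive, so a sign-change argument is unavailable; we show f keeps this sign on the whole interval.
Shift to the endpoint -1: with t = -1 − u (0 < u < 2), one computes f(-1 − u) = u^4 + 10u^3 + 27u^2 + 31u + 4.
The nonzero coefficients here are all positive, so for u > 0 every term is positive (or zero), and the constant term 4 is strictly positive.
Therefore f(t) > 0 throughout (-3, -1), and f has no zero there.

No such root exists.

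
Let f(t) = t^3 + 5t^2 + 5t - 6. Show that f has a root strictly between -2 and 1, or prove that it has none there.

f(-2) = -4 and f(1) = 5, which have opposite signs.
f is continuous everywhere (it is a polynomial), in particular on [-2, 1].
By the Intermediate Value Theorem, f takes the value 0 somewhere in the open interval.

Such a root exists.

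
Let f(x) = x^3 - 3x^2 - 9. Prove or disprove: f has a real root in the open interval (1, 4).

f(1) = -11 and f(4) = 7, which have opposite signs.
f is continuous everywhere (it is a polynomial), in particular on [1, 4].
By the Intermediate Value Theorem, f takes the value 0 somewhere in the open interval.

Such a root exists.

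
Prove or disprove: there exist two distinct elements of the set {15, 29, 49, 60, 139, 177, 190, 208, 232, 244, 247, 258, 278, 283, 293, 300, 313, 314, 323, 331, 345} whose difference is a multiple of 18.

Both 15 and 177 leave remainder 15 on division by 18; their difference 162 = 9·18 is a multiple of 18.

Yes: 15 and 177.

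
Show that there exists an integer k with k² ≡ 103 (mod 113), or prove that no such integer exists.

113 is prime, so by Euler's criterion 103 is a square mod 113 iff 103^((113−1)/2) = 103^56 ≡ 1 (mod 113).
Squaring successively (mod 113): 103^2 = 10609 ≡ 100; 103^4 ≡ 100² = 10000 ≡ 56; 103^8 ≡ 56² = 3136 ≡ 85; 103^16 ≡ 85² = 7225 ≡ 106; 103^32 ≡ 106² = 11236 ≡ 49.
Since 56 = 32 + 16 + 8, 103^56 ≡ 49 · 106 · 85; multiplying out mod 113: 49·106 = 5194 ≡ 109, then 109·85 = 9265 ≡ 112. Thus 103^56 ≡ 112 ≡ −1 (mod 113).
By Euler's criterion 103 is a quadratic non-residue mod 113: no k satisfies k² ≡ 103 (mod 113).

No, no such integer exists.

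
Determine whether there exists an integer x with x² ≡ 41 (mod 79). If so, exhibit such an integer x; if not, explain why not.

79 is prime, so by Euler's criterion 41 is a square mod 79 iff 41^((79−1)/2) = 41^39 ≡ 1 (mod 79).
Squaring successively (mod 79): 41^2 = 1681 ≡ 22; 41^4 ≡ 22² = 484 ≡ 10; 41^8 ≡ 10² = 100 ≡ 21; 41^16 ≡ 21² = 441 ≡ 46; 41^32 ≡ 46² = 2116 ≡ 62.
Since 39 = 32 + 4 + 2 + 1, 41^39 ≡ 62 · 10 · 22 · 41; multiplying out mod 79: 62·10 = 620 ≡ 67, then 67·22 = 1474 ≡ 52, then 52·41 = 2132 ≡ 78. Thus 41^39 ≡ 78 ≡ −1 (mod 79).
By Euler's criterion 41 is a quadratic non-residue mod 79: no x satisfies x² ≡ 41 (mod 79).

No such integer exists.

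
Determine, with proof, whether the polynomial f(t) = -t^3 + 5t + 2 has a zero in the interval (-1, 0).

Such a root exists.

f(-1) = -2 and f(0) = 2, which have opposite signs.
f is continuous everywhere (it is a polynomial), in particular on [-1, 0].
By the Intermediate Value Theorem, f takes the value 0 somewhere in the open interval.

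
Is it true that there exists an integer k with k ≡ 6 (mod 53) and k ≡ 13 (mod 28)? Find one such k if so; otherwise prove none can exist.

k = 377

Since 53 and 28 share no common factor, CRT says the pair of congruences has a solution (unique mod 1484).
Any solution of the first congruence is k = 6 + 53t; substituting into the second, 53t ≡ 13 − 6 ≡ 7 (mod 28).
53 ≡ 25 (mod 28), so this reads 25t ≡ 7 (mod 28). Invert 25 mod 28 by the Euclidean algorithm: 28 = 1·25 + 3, 25 = 8·3 + 1, 3 = 3·1 + 0; back-substituting, 1 = 25 − 8·3 = 25 − 8·(28 − 1·25) = −8·28 + 9·25. Hence 25·9 ≡ 1, so 25⁻¹ ≡ 9 (mod 28).
Multiplying by 9: t ≡ 9·7 = 63 ≡ 7 (mod 28).
With t = 7: k = 6 + 53·7 = 377.
Check: 377 mod 53 = 6, 377 mod 28 = 13. ✓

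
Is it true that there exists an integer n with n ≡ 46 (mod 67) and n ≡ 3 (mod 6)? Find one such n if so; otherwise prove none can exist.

n = 381

Since 67 and 6 share no common factor, CRT says the pair of congruences has a solution (unique mod 402).
Any solution of the first congruence is n = 46 + 67t; substituting into the second, 67t ≡ 3 − 46 ≡ 5 (mod 6).
67 ≡ 1 (mod 6), so this reads 1t ≡ 5 (mod 6). So t ≡ 5 (mod 6).
Taking t = 5 gives n = 46 + 67·5 = 381.
Indeed 381 ≡ 46 (mod 67) and 381 ≡ 3 (mod 6).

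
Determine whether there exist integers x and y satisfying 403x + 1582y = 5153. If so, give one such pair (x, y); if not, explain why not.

x = 107, y = -24

Since gcd(403, 1582) = 1, every integer is an integer combination of 403 and 1582.
Run the Euclidean algorithm on 1582 and 403: 1582 = 3·403 + 373, 403 = 1·373 + 30, 373 = 12·30 + 13, 30 = 2·13 + 4, 13 = 3·4 + 1, 4 = 4·1 + 0.
Working back up the chain: 1 = 13 − 3·4 = 13 − 3·(30 − 2·13) = −3·30 + 7·13 = −3·30 + 7·(373 − 12·30) = 7·373 − 87·30 = 7·373 − 87·(403 − 1·373) = −87·403 + 94·373 = −87·403 + 94·(1582 − 3·403) = 94·1582 − 369·403. So 403·(-369) + 1582·94 = 1.
Multiplying through by 5153: x = (-369)·5153 = -1901457, y = 94·5153 = 484382 is a solution.
Shifting by a multiple of (1582, −403) keeps it a solution: x = -1901457 + 1202·1582 = 107, y = 484382 − 1202·403 = -24.
Check: 403·107 + 1582·(-24) = 43121 − 37968 = 5153. ✓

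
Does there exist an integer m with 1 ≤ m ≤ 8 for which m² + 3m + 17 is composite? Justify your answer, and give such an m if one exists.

m = 7

At m = 7: 7² + 3·7 + 17 = 87 = 3·29, which is composite.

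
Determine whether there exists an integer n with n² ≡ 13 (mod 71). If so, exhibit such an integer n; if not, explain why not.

No such integer exists.

Apply Euler's criterion with the prime 71: 13 is a quadratic residue iff 13^35 ≡ 1 (mod 71), and a non-residue iff it is ≡ −1.
Squaring successively (mod 71): 13^2 = 169 ≡ 27; 13^4 ≡ 27² = 729 ≡ 19; 13^8 ≡ 19² = 361 ≡ 6; 13^16 ≡ 6² = 36 ≡ 36; 13^32 ≡ 36² = 1296 ≡ 18.
Since 35 = 32 + 2 + 1, 13^35 ≡ 18 · 27 · 13; multiplying out mod 71: 18·27 = 486 ≡ 60, then 60·13 = 780 ≡ 70. Thus 13^35 ≡ 70 ≡ −1 (mod 71).
The value −1 means 13 is a non-residue modulo 71, so n² ≡ 13 (mod 71) is impossible.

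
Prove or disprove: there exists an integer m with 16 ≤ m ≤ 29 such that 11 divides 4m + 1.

m = 19

At m = 19 we get 4·19 + 1 = 77, and 77 = 11·7.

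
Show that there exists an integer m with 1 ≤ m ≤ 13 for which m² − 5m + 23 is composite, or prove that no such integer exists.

No such integer m in that range exists.

The values for m = 1, 2, …, 13 are 19, 17, 17, 19, 23, 29, 37, 47, 59, 73, 89, 107, 127, and each of these is prime.
So no value in the range makes the expression composite.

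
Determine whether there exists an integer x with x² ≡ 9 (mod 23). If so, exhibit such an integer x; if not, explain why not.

x = 3

Take x = 3. Then 3² = 9, and since 0 ≤ 9 < 23 this is already reduced: 3² ≡ 9 (mod 23).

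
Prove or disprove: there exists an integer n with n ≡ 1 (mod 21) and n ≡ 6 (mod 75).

gcd(21, 75) = 3. If n ≡ 1 (mod 21) and n ≡ 6 (mod 75), then n ≡ 1 (mod 3) and n ≡ 6 (mod 3).
These are incompatible: 1 − 6 = -5 is not divisible by 3.
Therefore no such n exists.

No, no such integer exists.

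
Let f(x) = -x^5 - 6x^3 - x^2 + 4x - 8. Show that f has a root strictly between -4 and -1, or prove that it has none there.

f(-4) = 1368 and f(-1) = -6, which have opposite signs.
Since f is a polynomial it is continuous on [-4, -1].
By the Intermediate Value Theorem, f takes the value 0 somewhere in the open interval.

Yes, f has a root in the interval.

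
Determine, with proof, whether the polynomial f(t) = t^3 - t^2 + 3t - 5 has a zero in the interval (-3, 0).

Evaluate at the endpoints: f(-3) = -50, f(0) = -5 — same sign (negative).
The derivative f'(t) = 3t^2 - 2t + 3 is a quadratic with discriminant (-2)² − 4·3·3 = -32 < 0; it never vanishes, so it is always positive (sign of the leading coefficient).
Hence f is strictly increasing on ℝ, and in particular on [-3, 0]. A strictly monotone function with same-sign endpoint values stays negative on the whole interval, so f has no zero in (-3, 0).

f has no root in that interval.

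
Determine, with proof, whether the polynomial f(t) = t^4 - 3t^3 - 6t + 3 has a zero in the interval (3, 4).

Such a root exists.

f(3) = -15 and f(4) = 43, which have opposite signs.
Since f is a polynomial it is continuous on [3, 4].
By the Intermediate Value Theorem f must vanish at some point of (3, 4).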